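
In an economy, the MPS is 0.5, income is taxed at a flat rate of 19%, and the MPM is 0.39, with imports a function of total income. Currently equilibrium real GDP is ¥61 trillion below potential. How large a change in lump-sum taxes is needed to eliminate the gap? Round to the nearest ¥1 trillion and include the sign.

MPC = 1 − MPS = 1 − 0.5 = 0.5.
Spending multiplier = 1/(1 − c(1−t) + m) = 1/(1 − 0.5×0.81 + 0.39) = 1/0.985 ≈ 1.015.
Tax multiplier = −c·k = −0.5/0.985 ≈ −0.508. Need ΔY = +¥61 trillion, so ΔT = ΔY/(−c·k) = −(+¥61 trillion) × 0.985 / 0.5 ≈ −¥120 trillion.
The government should cut lump-sum taxes by ¥120 trillion.

−¥120 trillion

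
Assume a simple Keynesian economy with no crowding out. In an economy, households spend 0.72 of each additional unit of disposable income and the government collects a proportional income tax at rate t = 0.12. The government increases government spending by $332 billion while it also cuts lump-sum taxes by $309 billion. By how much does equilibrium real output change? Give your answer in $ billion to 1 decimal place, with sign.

Expenditure multiplier = 1/(1 − c(1−t)) = 1/(1 − 0.72×0.88) = 1/0.3664 ≈ 2.729.
ΔG contributes k·ΔG = (+$332 billion) / 0.3664 ≈ +$906.1 billion.
ΔT of −$309 billion changes first-round spending by −c·ΔT = +$222.48 billion, contributing k·(−c·ΔT) = (+$222.48 billion) / 0.3664 ≈ +$607.2 billion.
Net ΔY = k(ΔG − c·ΔT) = (+$554.48 billion) / 0.3664 ≈ +$1,513.3 billion.

+$1,513.3 billion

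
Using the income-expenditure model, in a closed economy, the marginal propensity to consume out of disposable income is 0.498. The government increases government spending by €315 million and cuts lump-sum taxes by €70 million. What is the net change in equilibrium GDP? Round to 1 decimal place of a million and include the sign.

+€696.9 million

Expenditure multiplier = 1/(1 − MPC) = 1/(1 − 0.498) = 1/0.502 ≈ 1.992.
ΔG contributes k·ΔG = (+€315 million) / 0.502 ≈ +€627.5 million.
ΔT of −€70 million changes first-round spending by −c·ΔT = +€34.86 million, contributing k·(−c·ΔT) = (+€34.86 million) / 0.502 ≈ +€69.4 million.
Net ΔY = k(ΔG − c·ΔT) = (+€349.86 million) / 0.502 ≈ +€696.9 million.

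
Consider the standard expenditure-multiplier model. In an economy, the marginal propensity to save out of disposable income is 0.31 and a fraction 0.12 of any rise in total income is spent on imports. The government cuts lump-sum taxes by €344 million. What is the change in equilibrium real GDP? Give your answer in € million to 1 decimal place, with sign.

MPC = 1 − MPS = 1 − 0.31 = 0.69.
A lump-sum tax change of −€344 million shifts disposable income by +€344 million; first-round consumption changes by −c × ΔT = −0.69 × (−€344 million) = +€237.36 million.
Expenditure multiplier = 1/(1 − c + m) = 1/(1 − 0.69 + 0.12) = 1/0.43 ≈ 2.326.
The tax multiplier is −c × k ≈ −1.605, so ΔY = k × (−c·ΔT) = (+€237.36 million) / 0.43 = +€552 million.

+€552.0 million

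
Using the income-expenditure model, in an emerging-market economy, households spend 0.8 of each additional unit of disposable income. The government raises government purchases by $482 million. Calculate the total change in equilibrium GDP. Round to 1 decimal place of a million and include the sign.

Spending multiplier = 1/(1 − MPC) = 1/(1 − 0.8) = 1/0.2 = 5.
ΔY = k × ΔG = (+$482 million) / 0.2 = +$2,410 million.

+$2,410.0 million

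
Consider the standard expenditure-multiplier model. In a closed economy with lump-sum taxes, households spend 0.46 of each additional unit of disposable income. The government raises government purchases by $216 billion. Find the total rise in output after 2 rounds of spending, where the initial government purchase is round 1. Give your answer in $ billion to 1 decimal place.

Round 1 adds ΔG = $216 billion; each later round is MPC = 0.46 times the previous.
After 2 rounds: 216 + 99.36 = ΔG·(1 − c^2)/(1 − c) = 216 × (1 − 0.2116)/0.54 ≈ $315.4 billion.

$315.4 billion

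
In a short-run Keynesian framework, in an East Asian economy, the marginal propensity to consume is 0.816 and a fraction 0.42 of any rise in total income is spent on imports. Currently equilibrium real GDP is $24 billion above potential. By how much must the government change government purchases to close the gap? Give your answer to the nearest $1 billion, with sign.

−$14 billion

Spending multiplier = 1/(1 − c + m) = 1/(1 − 0.816 + 0.42) = 1/0.604 ≈ 1.656.
Need ΔY = −$24 billion, so ΔG = ΔY/k = (−$24 billion) × 0.604 ≈ −$14 billion.
The government should cut government purchases by $14 billion.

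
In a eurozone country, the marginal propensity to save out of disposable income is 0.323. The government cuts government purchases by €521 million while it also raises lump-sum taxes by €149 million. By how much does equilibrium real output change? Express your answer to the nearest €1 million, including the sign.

−€1,925 million

MPC = 1 − MPS = 1 − 0.323 = 0.677.
Expenditure multiplier = 1/(1 − MPC) = 1/(1 − 0.677) = 1/0.323 ≈ 3.096.
ΔG contributes k·ΔG = (−€521 million) / 0.323 ≈ −€1,613 million.
ΔT of +€149 million changes first-round spending by −c·ΔT = −€100.873 million, contributing k·(−c·ΔT) = (−€100.873 million) / 0.323 ≈ −€312.3 million.
Net ΔY = k(ΔG − c·ΔT) = (−€621.873 million) / 0.323 ≈ −€1,925 million.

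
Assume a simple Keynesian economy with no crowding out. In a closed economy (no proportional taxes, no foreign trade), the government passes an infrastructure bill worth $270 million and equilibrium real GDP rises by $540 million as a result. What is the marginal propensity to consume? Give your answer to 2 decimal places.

Implied spending multiplier k = ΔY/ΔG = 540/270 = 2.
Since k = 1/(1 − MPC), MPC = 1 − 1/k = 1 − ΔG/ΔY = 1 − 270/540 = 0.50.

0.50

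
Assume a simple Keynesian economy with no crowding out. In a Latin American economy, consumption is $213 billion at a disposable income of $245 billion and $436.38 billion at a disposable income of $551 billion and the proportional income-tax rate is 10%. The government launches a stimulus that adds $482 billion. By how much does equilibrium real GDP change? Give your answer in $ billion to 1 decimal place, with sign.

MPC = ΔC/ΔYd = (436.38 − 213)/(551 − 245) = 223.38/306 = 0.73.
Government-spending multiplier = 1/(1 − c(1−t)) = 1/(1 − 0.73×0.9) = 1/0.343 ≈ 2.915.
ΔY = k × ΔG = (+$482 billion) / 0.343 ≈ +$1,405.2 billion.

+$1,405.2 billion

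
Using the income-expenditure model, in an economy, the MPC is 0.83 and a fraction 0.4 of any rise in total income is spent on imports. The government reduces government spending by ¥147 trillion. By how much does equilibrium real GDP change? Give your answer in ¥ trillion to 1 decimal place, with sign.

−¥257.9 trillion

Expenditure multiplier = 1/(1 − c + m) = 1/(1 − 0.83 + 0.4) = 1/0.57 ≈ 1.754.
ΔY = k × ΔG = (−¥147 trillion) / 0.57 ≈ −¥257.9 trillion.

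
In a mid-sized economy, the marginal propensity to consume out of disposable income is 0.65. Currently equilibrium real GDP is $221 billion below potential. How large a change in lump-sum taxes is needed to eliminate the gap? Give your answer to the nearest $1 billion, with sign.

−$119 billion

Spending multiplier = 1/(1 − MPC) = 1/(1 − 0.65) = 1/0.35 ≈ 2.857.
Tax multiplier = −c·k = −0.65/0.35 ≈ −1.857. Need ΔY = +$221 billion, so ΔT = ΔY/(−c·k) = −(+$221 billion) × 0.35 / 0.65 = −$119 billion.
The government should cut lump-sum taxes by $119 billion.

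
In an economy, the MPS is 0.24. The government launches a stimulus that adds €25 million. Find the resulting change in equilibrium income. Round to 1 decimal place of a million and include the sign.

+€104.2 million

MPC = 1 − MPS = 1 − 0.24 = 0.76.
Expenditure multiplier = 1/(1 − MPC) = 1/(1 − 0.76) = 1/0.24 ≈ 4.167.
ΔY = k × ΔG = (+€25 million) / 0.24 ≈ +€104.2 million.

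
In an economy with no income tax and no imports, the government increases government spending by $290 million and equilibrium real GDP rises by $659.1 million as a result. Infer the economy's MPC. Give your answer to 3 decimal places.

0.560

Implied spending multiplier k = ΔY/ΔG = 659.1/290 ≈ 2.2728.
Since k = 1/(1 − MPC), MPC = 1 − 1/k = 1 − ΔG/ΔY = 1 − 290/659.1 ≈ 0.560.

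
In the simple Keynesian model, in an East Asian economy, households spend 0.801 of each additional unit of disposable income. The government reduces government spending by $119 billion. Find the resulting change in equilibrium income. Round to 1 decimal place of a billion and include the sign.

−$598.0 billion

Expenditure multiplier = 1/(1 − MPC) = 1/(1 − 0.801) = 1/0.199 ≈ 5.025.
ΔY = k × ΔG = (−$119 billion) / 0.199 ≈ −$598 billion.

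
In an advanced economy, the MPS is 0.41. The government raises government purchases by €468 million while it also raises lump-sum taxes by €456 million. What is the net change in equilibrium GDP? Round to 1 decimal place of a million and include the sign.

MPC = 1 − MPS = 1 − 0.41 = 0.59.
Expenditure multiplier = 1/(1 − MPC) = 1/(1 − 0.59) = 1/0.41 ≈ 2.439.
ΔG contributes k·ΔG = (+€468 million) / 0.41 ≈ +€1,141.5 million.
ΔT of +€456 million changes first-round spending by −c·ΔT = −€269.04 million, contributing k·(−c·ΔT) = (−€269.04 million) / 0.41 ≈ −€656.2 million.
Net ΔY = k(ΔG − c·ΔT) = (+€198.96 million) / 0.41 ≈ +€485.3 million.

+€485.3 million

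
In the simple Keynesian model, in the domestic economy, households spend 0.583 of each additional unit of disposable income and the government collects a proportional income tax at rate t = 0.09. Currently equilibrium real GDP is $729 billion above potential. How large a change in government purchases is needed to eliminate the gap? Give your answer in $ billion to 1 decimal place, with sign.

−$342.2 billion

Spending multiplier = 1/(1 − c(1−t)) = 1/(1 − 0.583×0.91) = 1/0.46947 ≈ 2.13.
Need ΔY = −$729 billion, so ΔG = ΔY/k = (−$729 billion) × 0.46947 ≈ −$342.2 billion.
The government should cut government purchases by $342.2 billion.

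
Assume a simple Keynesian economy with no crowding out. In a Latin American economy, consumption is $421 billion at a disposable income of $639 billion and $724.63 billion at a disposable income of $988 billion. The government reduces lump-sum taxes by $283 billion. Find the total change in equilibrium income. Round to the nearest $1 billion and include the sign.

+$1,894 billion

MPC = ΔC/ΔYd = (724.63 − 421)/(988 − 639) = 303.63/349 = 0.87.
A lump-sum tax change of −$283 billion shifts disposable income by +$283 billion; first-round consumption changes by −c × ΔT = −0.87 × (−$283 billion) = +$246.21 billion.
Expenditure multiplier = 1/(1 − MPC) = 1/(1 − 0.87) = 1/0.13 ≈ 7.692.
The tax multiplier is −c × k ≈ −6.692, so ΔY = k × (−c·ΔT) = (+$246.21 billion) / 0.13 ≈ +$1,894 billion.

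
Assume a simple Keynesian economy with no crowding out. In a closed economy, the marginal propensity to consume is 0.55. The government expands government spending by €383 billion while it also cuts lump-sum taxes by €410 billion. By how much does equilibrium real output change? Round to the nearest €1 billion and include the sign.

+€1,352 billion

Expenditure multiplier = 1/(1 − MPC) = 1/(1 − 0.55) = 1/0.45 ≈ 2.222.
ΔG contributes k·ΔG = (+€383 billion) / 0.45 ≈ +€851.1 billion.
ΔT of −€410 billion changes first-round spending by −c·ΔT = +€225.5 billion, contributing k·(−c·ΔT) = (+€225.5 billion) / 0.45 ≈ +€501.1 billion.
Net ΔY = k(ΔG − c·ΔT) = (+€608.5 billion) / 0.45 ≈ +€1,352 billion.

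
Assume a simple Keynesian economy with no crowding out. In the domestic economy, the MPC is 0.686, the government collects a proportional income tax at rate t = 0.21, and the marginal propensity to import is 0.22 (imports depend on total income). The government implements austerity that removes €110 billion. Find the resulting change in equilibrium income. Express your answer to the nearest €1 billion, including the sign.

−€162 billion

Spending multiplier = 1/(1 − c(1−t) + m) = 1/(1 − 0.686×0.79 + 0.22) = 1/0.67806 ≈ 1.475.
ΔY = k × ΔG = (−€110 billion) / 0.67806 ≈ −€162 billion.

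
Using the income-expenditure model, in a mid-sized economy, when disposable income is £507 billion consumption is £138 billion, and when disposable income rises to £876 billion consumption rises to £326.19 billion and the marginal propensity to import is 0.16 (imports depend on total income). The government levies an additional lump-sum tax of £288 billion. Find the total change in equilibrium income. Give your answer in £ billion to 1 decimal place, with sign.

−£226.0 billion

MPC = ΔC/ΔYd = (326.19 − 138)/(876 − 507) = 188.19/369 = 0.51.
A lump-sum tax change of +£288 billion shifts disposable income by −£288 billion; first-round consumption changes by −c × ΔT = −0.51 × (+£288 billion) = −£146.88 billion.
Expenditure multiplier = 1/(1 − c + m) = 1/(1 − 0.51 + 0.16) = 1/0.65 ≈ 1.538.
The tax multiplier is −c × k ≈ −0.785, so ΔY = k × (−c·ΔT) = (−£146.88 billion) / 0.65 ≈ −£226 billion.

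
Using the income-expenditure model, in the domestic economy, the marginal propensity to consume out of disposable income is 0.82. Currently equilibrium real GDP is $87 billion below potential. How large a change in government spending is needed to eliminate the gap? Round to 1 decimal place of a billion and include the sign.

+$15.7 billion

Spending multiplier = 1/(1 − MPC) = 1/(1 − 0.82) = 1/0.18 ≈ 5.556.
Need ΔY = +$87 billion, so ΔG = ΔY/k = (+$87 billion) × 0.18 ≈ +$15.7 billion.
The government should increase government spending by $15.7 billion.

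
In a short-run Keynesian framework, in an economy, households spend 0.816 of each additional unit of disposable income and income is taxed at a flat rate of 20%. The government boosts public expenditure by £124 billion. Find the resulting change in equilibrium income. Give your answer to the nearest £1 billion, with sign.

+£357 billion

Government-spending multiplier = 1/(1 − c(1−t)) = 1/(1 − 0.816×0.8) = 1/0.3472 ≈ 2.88.
ΔY = k × ΔG = (+£124 billion) / 0.3472 ≈ +£357 billion.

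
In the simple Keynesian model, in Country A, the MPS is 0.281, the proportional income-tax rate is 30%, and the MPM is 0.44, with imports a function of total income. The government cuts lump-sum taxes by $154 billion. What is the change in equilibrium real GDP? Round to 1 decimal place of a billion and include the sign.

MPC = 1 − MPS = 1 − 0.281 = 0.719.
A lump-sum tax change of −$154 billion shifts disposable income by +$154 billion; first-round consumption changes by −c × ΔT = −0.719 × (−$154 billion) = +$110.726 billion.
Expenditure multiplier = 1/(1 − c(1−t) + m) = 1/(1 − 0.719×0.7 + 0.44) = 1/0.9367 ≈ 1.068.
The tax multiplier is −c × k ≈ −0.768, so ΔY = k × (−c·ΔT) = (+$110.726 billion) / 0.9367 ≈ +$118.2 billion.

+$118.2 billion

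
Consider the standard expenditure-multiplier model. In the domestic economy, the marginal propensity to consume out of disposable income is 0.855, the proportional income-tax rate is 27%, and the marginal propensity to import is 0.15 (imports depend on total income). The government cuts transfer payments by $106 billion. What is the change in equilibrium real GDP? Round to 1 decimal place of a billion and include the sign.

The transfer change shifts disposable income by −$106 billion, so first-round consumption changes by c·ΔTR = 0.855 × (−$106 billion) = −$90.63 billion.
Expenditure multiplier = 1/(1 − c(1−t) + m) = 1/(1 − 0.855×0.73 + 0.15) = 1/0.52585 ≈ 1.902.
The transfer multiplier is c × k ≈ 1.626, so ΔY = k × (c·ΔTR) = (−$90.63 billion) / 0.52585 ≈ −$172.3 billion.

−$172.3 billion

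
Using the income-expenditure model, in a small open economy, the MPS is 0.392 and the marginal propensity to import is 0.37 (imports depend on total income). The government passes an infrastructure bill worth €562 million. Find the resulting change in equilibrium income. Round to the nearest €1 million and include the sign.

MPC = 1 − MPS = 1 − 0.392 = 0.608.
Government-spending multiplier = 1/(1 − c + m) = 1/(1 − 0.608 + 0.37) = 1/0.762 ≈ 1.312.
ΔY = k × ΔG = (+€562 million) / 0.762 ≈ +€738 million.

+€738 million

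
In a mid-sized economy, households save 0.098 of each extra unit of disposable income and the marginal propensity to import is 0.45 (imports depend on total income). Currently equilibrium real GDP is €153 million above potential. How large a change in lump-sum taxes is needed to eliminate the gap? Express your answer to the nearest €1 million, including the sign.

+€93 million

MPC = 1 − MPS = 1 − 0.098 = 0.902.
Spending multiplier = 1/(1 − c + m) = 1/(1 − 0.902 + 0.45) = 1/0.548 ≈ 1.825.
Tax multiplier = −c·k = −0.902/0.548 ≈ −1.646. Need ΔY = −€153 million, so ΔT = ΔY/(−c·k) = −(−€153 million) × 0.548 / 0.902 ≈ +€93 million.
The government should raise lump-sum taxes by €93 million.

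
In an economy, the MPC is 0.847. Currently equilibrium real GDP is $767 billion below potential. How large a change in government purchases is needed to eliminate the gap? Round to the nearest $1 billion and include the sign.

+$117 billion

Spending multiplier = 1/(1 − MPC) = 1/(1 − 0.847) = 1/0.153 ≈ 6.536.
Need ΔY = +$767 billion, so ΔG = ΔY/k = (+$767 billion) × 0.153 ≈ +$117 billion.
The government should increase government purchases by $117 billion.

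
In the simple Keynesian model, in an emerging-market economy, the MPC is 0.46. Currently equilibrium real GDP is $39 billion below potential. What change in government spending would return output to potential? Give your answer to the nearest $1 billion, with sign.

+$21 billion

Spending multiplier = 1/(1 − MPC) = 1/(1 − 0.46) = 1/0.54 ≈ 1.852.
Need ΔY = +$39 billion, so ΔG = ΔY/k = (+$39 billion) × 0.54 ≈ +$21 billion.
The government should increase government spending by $21 billion.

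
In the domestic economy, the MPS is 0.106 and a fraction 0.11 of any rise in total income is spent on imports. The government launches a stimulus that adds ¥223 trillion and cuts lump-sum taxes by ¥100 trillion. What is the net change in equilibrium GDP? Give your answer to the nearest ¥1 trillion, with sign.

MPC = 1 − MPS = 1 − 0.106 = 0.894.
Expenditure multiplier = 1/(1 − c + m) = 1/(1 − 0.894 + 0.11) = 1/0.216 ≈ 4.63.
ΔG contributes k·ΔG = (+¥223 trillion) / 0.216 ≈ +¥1,032.4 trillion.
ΔT of −¥100 trillion changes first-round spending by −c·ΔT = +¥89.4 trillion, contributing k·(−c·ΔT) = (+¥89.4 trillion) / 0.216 ≈ +¥413.9 trillion.
Net ΔY = k(ΔG − c·ΔT) = (+¥312.4 trillion) / 0.216 ≈ +¥1,446 trillion.

+¥1,446 trillion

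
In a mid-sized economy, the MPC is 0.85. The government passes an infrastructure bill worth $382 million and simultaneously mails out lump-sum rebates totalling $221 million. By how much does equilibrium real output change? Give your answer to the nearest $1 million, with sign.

+$3,799 million

Expenditure multiplier = 1/(1 − MPC) = 1/(1 − 0.85) = 1/0.15 ≈ 6.667.
ΔG contributes k·ΔG = (+$382 million) / 0.15 ≈ +$2,546.7 million.
ΔT of −$221 million changes first-round spending by −c·ΔT = +$187.85 million, contributing k·(−c·ΔT) = (+$187.85 million) / 0.15 ≈ +$1,252.3 million.
Net ΔY = k(ΔG − c·ΔT) = (+$569.85 million) / 0.15 = +$3,799 million.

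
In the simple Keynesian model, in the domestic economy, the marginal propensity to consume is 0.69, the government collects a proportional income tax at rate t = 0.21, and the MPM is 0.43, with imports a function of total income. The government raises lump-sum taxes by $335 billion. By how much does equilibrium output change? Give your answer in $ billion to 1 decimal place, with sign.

−$261.2 billion

A lump-sum tax change of +$335 billion shifts disposable income by −$335 billion; first-round consumption changes by −c × ΔT = −0.69 × (+$335 billion) = −$231.15 billion.
Expenditure multiplier = 1/(1 − c(1−t) + m) = 1/(1 − 0.69×0.79 + 0.43) = 1/0.8849 ≈ 1.13.
The tax multiplier is −c × k ≈ −0.78, so ΔY = k × (−c·ΔT) = (−$231.15 billion) / 0.8849 ≈ −$261.2 billion.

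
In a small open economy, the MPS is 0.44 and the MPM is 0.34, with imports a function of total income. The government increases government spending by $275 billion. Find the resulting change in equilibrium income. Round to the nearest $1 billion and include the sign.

MPC = 1 − MPS = 1 − 0.44 = 0.56.
Spending multiplier = 1/(1 − c + m) = 1/(1 − 0.56 + 0.34) = 1/0.78 ≈ 1.282.
ΔY = k × ΔG = (+$275 billion) / 0.78 ≈ +$353 billion.

+$353 billion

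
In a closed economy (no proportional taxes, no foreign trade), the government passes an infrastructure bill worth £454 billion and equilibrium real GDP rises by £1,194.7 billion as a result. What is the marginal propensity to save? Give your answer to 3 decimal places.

0.380

Implied spending multiplier k = ΔY/ΔG = 1,194.7/454 ≈ 2.6315.
Since k = 1/(1 − MPC), MPC = 1 − 1/k = 1 − ΔG/ΔY = 1 − 454/1,194.7 ≈ 0.620.
MPS = 1 − MPC = 0.380.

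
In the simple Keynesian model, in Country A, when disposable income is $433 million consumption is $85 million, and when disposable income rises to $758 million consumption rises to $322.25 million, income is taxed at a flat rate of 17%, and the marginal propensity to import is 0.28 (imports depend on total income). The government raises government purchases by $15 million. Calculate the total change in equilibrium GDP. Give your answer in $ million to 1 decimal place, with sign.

+$22.3 million

MPC = ΔC/ΔYd = (322.25 − 85)/(758 − 433) = 237.25/325 = 0.73.
Government-spending multiplier = 1/(1 − c(1−t) + m) = 1/(1 − 0.73×0.83 + 0.28) = 1/0.6741 ≈ 1.483.
ΔY = k × ΔG = (+$15 million) / 0.6741 ≈ +$22.3 million.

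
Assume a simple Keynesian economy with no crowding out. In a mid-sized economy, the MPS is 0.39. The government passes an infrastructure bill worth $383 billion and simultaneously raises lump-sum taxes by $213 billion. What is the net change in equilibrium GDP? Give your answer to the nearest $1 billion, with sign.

+$649 billion

MPC = 1 − MPS = 1 − 0.39 = 0.61.
Expenditure multiplier = 1/(1 − MPC) = 1/(1 − 0.61) = 1/0.39 ≈ 2.564.
ΔG contributes k·ΔG = (+$383 billion) / 0.39 ≈ +$982.1 billion.
ΔT of +$213 billion changes first-round spending by −c·ΔT = −$129.93 billion, contributing k·(−c·ΔT) = (−$129.93 billion) / 0.39 ≈ −$333.2 billion.
Net ΔY = k(ΔG − c·ΔT) = (+$253.07 billion) / 0.39 ≈ +$649 billion.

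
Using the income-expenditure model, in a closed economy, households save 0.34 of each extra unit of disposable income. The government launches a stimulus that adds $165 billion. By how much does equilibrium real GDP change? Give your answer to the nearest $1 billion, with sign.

MPC = 1 − MPS = 1 − 0.34 = 0.66.
Expenditure multiplier = 1/(1 − MPC) = 1/(1 − 0.66) = 1/0.34 ≈ 2.941.
ΔY = k × ΔG = (+$165 billion) / 0.34 ≈ +$485 billion.

+$485 billion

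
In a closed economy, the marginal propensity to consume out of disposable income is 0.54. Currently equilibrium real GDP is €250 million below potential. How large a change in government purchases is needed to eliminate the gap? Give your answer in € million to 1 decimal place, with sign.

Spending multiplier = 1/(1 − MPC) = 1/(1 − 0.54) = 1/0.46 ≈ 2.174.
Need ΔY = +€250 million, so ΔG = ΔY/k = (+€250 million) × 0.46 = +€115 million.
The government should increase government purchases by €115 million.

+€115.0 million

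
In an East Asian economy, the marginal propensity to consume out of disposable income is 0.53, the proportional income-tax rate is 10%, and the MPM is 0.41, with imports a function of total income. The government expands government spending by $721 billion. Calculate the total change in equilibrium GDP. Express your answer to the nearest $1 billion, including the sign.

+$773 billion

Expenditure multiplier = 1/(1 − c(1−t) + m) = 1/(1 − 0.53×0.9 + 0.41) = 1/0.933 ≈ 1.072.
ΔY = k × ΔG = (+$721 billion) / 0.933 ≈ +$773 billion.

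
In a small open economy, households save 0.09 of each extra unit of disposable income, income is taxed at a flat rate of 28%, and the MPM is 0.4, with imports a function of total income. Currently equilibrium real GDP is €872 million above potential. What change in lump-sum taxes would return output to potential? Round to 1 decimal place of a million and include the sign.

MPC = 1 − MPS = 1 − 0.09 = 0.91.
Spending multiplier = 1/(1 − c(1−t) + m) = 1/(1 − 0.91×0.72 + 0.4) = 1/0.7448 ≈ 1.343.
Tax multiplier = −c·k = −0.91/0.7448 ≈ −1.222. Need ΔY = −€872 million, so ΔT = ΔY/(−c·k) = −(−€872 million) × 0.7448 / 0.91 ≈ +€713.7 million.
The government should raise lump-sum taxes by €713.7 million.

+€713.7 million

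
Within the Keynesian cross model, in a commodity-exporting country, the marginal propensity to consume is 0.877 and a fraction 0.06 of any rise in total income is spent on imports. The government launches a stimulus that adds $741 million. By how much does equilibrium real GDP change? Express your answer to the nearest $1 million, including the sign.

+$4,049 million

Expenditure multiplier = 1/(1 − c + m) = 1/(1 − 0.877 + 0.06) = 1/0.183 ≈ 5.464.
ΔY = k × ΔG = (+$741 million) / 0.183 ≈ +$4,049 million.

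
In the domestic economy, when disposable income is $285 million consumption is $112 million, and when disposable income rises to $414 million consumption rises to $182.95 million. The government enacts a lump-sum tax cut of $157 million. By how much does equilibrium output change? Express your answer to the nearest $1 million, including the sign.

+$192 million

MPC = ΔC/ΔYd = (182.95 − 112)/(414 − 285) = 70.95/129 = 0.55.
A lump-sum tax change of −$157 million shifts disposable income by +$157 million; first-round consumption changes by −c × ΔT = −0.55 × (−$157 million) = +$86.35 million.
Expenditure multiplier = 1/(1 − MPC) = 1/(1 − 0.55) = 1/0.45 ≈ 2.222.
The tax multiplier is −c × k ≈ −1.222, so ΔY = k × (−c·ΔT) = (+$86.35 million) / 0.45 ≈ +$192 million.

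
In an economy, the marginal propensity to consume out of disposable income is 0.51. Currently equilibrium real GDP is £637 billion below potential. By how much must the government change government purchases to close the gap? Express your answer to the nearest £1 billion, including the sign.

+£312 billion

Spending multiplier = 1/(1 − MPC) = 1/(1 − 0.51) = 1/0.49 ≈ 2.041.
Need ΔY = +£637 billion, so ΔG = ΔY/k = (+£637 billion) × 0.49 ≈ +£312 billion.
The government should increase government purchases by £312 billion.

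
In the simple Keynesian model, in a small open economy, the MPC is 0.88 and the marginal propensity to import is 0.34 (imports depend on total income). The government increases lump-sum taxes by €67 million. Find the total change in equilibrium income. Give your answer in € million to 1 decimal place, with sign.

A lump-sum tax change of +€67 million shifts disposable income by −€67 million; first-round consumption changes by −c × ΔT = −0.88 × (+€67 million) = −€58.96 million.
Expenditure multiplier = 1/(1 − c + m) = 1/(1 − 0.88 + 0.34) = 1/0.46 ≈ 2.174.
The tax multiplier is −c × k ≈ −1.913, so ΔY = k × (−c·ΔT) = (−€58.96 million) / 0.46 ≈ −€128.2 million.

−€128.2 million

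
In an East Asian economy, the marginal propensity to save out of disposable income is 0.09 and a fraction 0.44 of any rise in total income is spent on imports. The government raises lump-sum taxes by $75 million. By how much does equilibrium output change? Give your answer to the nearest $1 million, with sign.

−$129 million

MPC = 1 − MPS = 1 − 0.09 = 0.91.
A lump-sum tax change of +$75 million shifts disposable income by −$75 million; first-round consumption changes by −c × ΔT = −0.91 × (+$75 million) = −$68.25 million.
Expenditure multiplier = 1/(1 − c + m) = 1/(1 − 0.91 + 0.44) = 1/0.53 ≈ 1.887.
The tax multiplier is −c × k ≈ −1.717, so ΔY = k × (−c·ΔT) = (−$68.25 million) / 0.53 ≈ −$129 million.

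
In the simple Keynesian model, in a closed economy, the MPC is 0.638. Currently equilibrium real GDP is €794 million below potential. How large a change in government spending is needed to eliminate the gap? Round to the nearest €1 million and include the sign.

Spending multiplier = 1/(1 − MPC) = 1/(1 − 0.638) = 1/0.362 ≈ 2.762.
Need ΔY = +€794 million, so ΔG = ΔY/k = (+€794 million) × 0.362 ≈ +€287 million.
The government should increase government spending by €287 million.

+€287 million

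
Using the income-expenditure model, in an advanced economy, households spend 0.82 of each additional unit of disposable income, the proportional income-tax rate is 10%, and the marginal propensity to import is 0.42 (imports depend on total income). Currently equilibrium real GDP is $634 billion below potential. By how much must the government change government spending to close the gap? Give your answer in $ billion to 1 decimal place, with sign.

+$432.4 billion

Spending multiplier = 1/(1 − c(1−t) + m) = 1/(1 − 0.82×0.9 + 0.42) = 1/0.682 ≈ 1.466.
Need ΔY = +$634 billion, so ΔG = ΔY/k = (+$634 billion) × 0.682 ≈ +$432.4 billion.
The government should increase government spending by $432.4 billion.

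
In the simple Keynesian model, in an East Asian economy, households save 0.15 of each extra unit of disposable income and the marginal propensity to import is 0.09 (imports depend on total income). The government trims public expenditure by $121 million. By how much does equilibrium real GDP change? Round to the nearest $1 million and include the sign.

MPC = 1 − MPS = 1 − 0.15 = 0.85.
Government-spending multiplier = 1/(1 − c + m) = 1/(1 − 0.85 + 0.09) = 1/0.24 ≈ 4.167.
ΔY = k × ΔG = (−$121 million) / 0.24 ≈ −$504 million.

−$504 million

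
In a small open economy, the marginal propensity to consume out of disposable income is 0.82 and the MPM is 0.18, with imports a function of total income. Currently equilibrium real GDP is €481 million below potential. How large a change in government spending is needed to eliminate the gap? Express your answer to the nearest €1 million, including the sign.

+€173 million

Spending multiplier = 1/(1 − c + m) = 1/(1 − 0.82 + 0.18) = 1/0.36 ≈ 2.778.
Need ΔY = +€481 million, so ΔG = ΔY/k = (+€481 million) × 0.36 ≈ +€173 million.
The government should increase government spending by €173 million.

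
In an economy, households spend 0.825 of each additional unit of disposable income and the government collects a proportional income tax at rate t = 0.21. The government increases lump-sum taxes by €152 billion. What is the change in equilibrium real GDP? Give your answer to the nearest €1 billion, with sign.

A lump-sum tax change of +€152 billion shifts disposable income by −€152 billion; first-round consumption changes by −c × ΔT = −0.825 × (+€152 billion) = −€125.4 billion.
Expenditure multiplier = 1/(1 − c(1−t)) = 1/(1 − 0.825×0.79) = 1/0.34825 ≈ 2.872.
The tax multiplier is −c × k ≈ −2.369, so ΔY = k × (−c·ΔT) = (−€125.4 billion) / 0.34825 ≈ −€360 billion.

−€360 billion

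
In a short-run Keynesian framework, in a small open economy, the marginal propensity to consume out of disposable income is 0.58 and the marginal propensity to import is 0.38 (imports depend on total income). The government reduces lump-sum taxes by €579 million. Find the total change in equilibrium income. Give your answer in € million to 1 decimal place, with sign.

A lump-sum tax change of −€579 million shifts disposable income by +€579 million; first-round consumption changes by −c × ΔT = −0.58 × (−€579 million) = +€335.82 million.
Expenditure multiplier = 1/(1 − c + m) = 1/(1 − 0.58 + 0.38) = 1/0.8 = 1.25.
The tax multiplier is −c × k = −0.725, so ΔY = k × (−c·ΔT) = (+€335.82 million) / 0.8 ≈ +€419.8 million.

+€419.8 million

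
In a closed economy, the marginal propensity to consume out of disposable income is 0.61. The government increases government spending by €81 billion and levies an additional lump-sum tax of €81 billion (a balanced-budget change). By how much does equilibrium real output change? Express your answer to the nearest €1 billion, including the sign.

+€81 billion

Expenditure multiplier = 1/(1 − MPC) = 1/(1 − 0.61) = 1/0.39 ≈ 2.564.
ΔG contributes k·ΔG = (+€81 billion) / 0.39 ≈ +€207.7 billion.
ΔT of +€81 billion changes first-round spending by −c·ΔT = −€49.41 billion, contributing k·(−c·ΔT) = (−€49.41 billion) / 0.39 ≈ −€126.7 billion.
With ΔG = ΔT and no other leakages, the balanced-budget multiplier is 1, so ΔY = ΔG = +€81 billion.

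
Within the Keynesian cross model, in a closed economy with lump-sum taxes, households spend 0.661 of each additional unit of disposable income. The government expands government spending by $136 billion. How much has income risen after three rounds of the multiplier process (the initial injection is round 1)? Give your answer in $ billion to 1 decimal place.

Round 1 adds ΔG = $136 billion; each later round is MPC = 0.661 times the previous.
After 3 rounds: 136 + 89.896 + 59.421256 = ΔG·(1 − c^3)/(1 − c) = 136 × (1 − 0.288804781)/0.339 ≈ $285.3 billion.

$285.3 billion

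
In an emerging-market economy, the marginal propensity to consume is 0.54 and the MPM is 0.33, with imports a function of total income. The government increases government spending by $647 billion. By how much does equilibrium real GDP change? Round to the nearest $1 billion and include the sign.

Spending multiplier = 1/(1 − c + m) = 1/(1 − 0.54 + 0.33) = 1/0.79 ≈ 1.266.
ΔY = k × ΔG = (+$647 billion) / 0.79 ≈ +$819 billion.

+$819 billion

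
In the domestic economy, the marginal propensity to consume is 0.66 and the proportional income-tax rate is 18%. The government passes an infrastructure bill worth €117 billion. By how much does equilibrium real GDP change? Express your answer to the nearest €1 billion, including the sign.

Government-spending multiplier = 1/(1 − c(1−t)) = 1/(1 − 0.66×0.82) = 1/0.4588 ≈ 2.18.
ΔY = k × ΔG = (+€117 billion) / 0.4588 ≈ +€255 billion.

+€255 billion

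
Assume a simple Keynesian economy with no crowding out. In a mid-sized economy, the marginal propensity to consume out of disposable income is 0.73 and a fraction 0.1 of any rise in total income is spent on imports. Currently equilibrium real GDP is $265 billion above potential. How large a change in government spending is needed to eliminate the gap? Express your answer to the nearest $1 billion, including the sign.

−$98 billion

Spending multiplier = 1/(1 − c + m) = 1/(1 − 0.73 + 0.1) = 1/0.37 ≈ 2.703.
Need ΔY = −$265 billion, so ΔG = ΔY/k = (−$265 billion) × 0.37 ≈ −$98 billion.
The government should cut government spending by $98 billion.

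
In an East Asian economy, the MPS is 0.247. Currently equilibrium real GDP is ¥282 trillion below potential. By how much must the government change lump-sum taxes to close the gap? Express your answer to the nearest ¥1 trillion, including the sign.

−¥93 trillion

MPC = 1 − MPS = 1 − 0.247 = 0.753.
Spending multiplier = 1/(1 − MPC) = 1/(1 − 0.753) = 1/0.247 ≈ 4.049.
Tax multiplier = −c·k = −0.753/0.247 ≈ −3.049. Need ΔY = +¥282 trillion, so ΔT = ΔY/(−c·k) = −(+¥282 trillion) × 0.247 / 0.753 ≈ −¥93 trillion.
The government should cut lump-sum taxes by ¥93 trillion.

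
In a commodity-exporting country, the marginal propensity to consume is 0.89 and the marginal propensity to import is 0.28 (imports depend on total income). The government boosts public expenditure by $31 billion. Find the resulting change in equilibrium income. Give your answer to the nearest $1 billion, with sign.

+$79 billion

Spending multiplier = 1/(1 − c + m) = 1/(1 − 0.89 + 0.28) = 1/0.39 ≈ 2.564.
ΔY = k × ΔG = (+$31 billion) / 0.39 ≈ +$79 billion.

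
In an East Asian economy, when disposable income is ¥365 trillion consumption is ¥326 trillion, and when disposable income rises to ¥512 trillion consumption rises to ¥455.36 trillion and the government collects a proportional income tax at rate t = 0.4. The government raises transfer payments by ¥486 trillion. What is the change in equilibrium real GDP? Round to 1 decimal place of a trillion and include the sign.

+¥906.1 trillion

MPC = ΔC/ΔYd = (455.36 − 326)/(512 − 365) = 129.36/147 = 0.88.
The transfer change shifts disposable income by +¥486 trillion, so first-round consumption changes by c·ΔTR = 0.88 × (+¥486 trillion) = +¥427.68 trillion.
Expenditure multiplier = 1/(1 − c(1−t)) = 1/(1 − 0.88×0.6) = 1/0.472 ≈ 2.119.
The transfer multiplier is c × k ≈ 1.864, so ΔY = k × (c·ΔTR) = (+¥427.68 trillion) / 0.472 ≈ +¥906.1 trillion.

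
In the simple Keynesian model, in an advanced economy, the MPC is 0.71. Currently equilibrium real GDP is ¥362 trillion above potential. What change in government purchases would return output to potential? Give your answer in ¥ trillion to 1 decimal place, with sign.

Spending multiplier = 1/(1 − MPC) = 1/(1 − 0.71) = 1/0.29 ≈ 3.448.
Need ΔY = −¥362 trillion, so ΔG = ΔY/k = (−¥362 trillion) × 0.29 ≈ −¥105 trillion.
The government should cut government purchases by ¥105 trillion.

−¥105.0 trillion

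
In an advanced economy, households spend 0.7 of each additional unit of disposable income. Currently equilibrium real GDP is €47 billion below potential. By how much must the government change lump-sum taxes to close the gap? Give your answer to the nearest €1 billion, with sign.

Spending multiplier = 1/(1 − MPC) = 1/(1 − 0.7) = 1/0.3 ≈ 3.333.
Tax multiplier = −c·k = −0.7/0.3 ≈ −2.333. Need ΔY = +€47 billion, so ΔT = ΔY/(−c·k) = −(+€47 billion) × 0.3 / 0.7 ≈ −€20 billion.
The government should cut lump-sum taxes by €20 billion.

−€20 billion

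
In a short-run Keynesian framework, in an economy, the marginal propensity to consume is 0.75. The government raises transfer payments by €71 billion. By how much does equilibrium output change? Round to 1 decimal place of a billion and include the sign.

+€213.0 billion

The transfer change shifts disposable income by +€71 billion, so first-round consumption changes by c·ΔTR = 0.75 × (+€71 billion) = +€53.25 billion.
Expenditure multiplier = 1/(1 − MPC) = 1/(1 − 0.75) = 1/0.25 = 4.
The transfer multiplier is c × k = 3, so ΔY = k × (c·ΔTR) = (+€53.25 billion) / 0.25 = +€213 billion.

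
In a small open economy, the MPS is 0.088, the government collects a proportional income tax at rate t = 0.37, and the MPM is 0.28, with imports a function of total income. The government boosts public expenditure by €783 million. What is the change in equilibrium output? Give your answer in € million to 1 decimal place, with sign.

+€1,109.9 million

MPC = 1 − MPS = 1 − 0.088 = 0.912.
Expenditure multiplier = 1/(1 − c(1−t) + m) = 1/(1 − 0.912×0.63 + 0.28) = 1/0.70544 ≈ 1.418.
ΔY = k × ΔG = (+€783 million) / 0.70544 ≈ +€1,109.9 million.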